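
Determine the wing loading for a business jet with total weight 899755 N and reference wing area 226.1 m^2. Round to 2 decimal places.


Step 1: Wing loading = W / S = 899755 / 226.1
Step 2: Wing loading = 3979.46 N/m^2

3979.46


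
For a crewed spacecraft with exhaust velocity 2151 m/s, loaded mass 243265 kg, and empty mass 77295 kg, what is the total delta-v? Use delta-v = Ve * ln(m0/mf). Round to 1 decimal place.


Step 1: Mass ratio m0/mf = 243265 / 77295 = 3.147228
Step 2: ln(3.147228) = 1.146522
Step 3: delta-v = 2151 * 1.146522 = 2466.2 m/s

2466.2


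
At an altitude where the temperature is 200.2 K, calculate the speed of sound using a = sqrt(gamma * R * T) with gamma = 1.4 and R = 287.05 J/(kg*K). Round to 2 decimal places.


Step 1: gamma * R * T = 1.4 * 287.05 * 200.2 = 80454.374
Step 2: a = sqrt(80454.374) = 283.64 m/s

283.64


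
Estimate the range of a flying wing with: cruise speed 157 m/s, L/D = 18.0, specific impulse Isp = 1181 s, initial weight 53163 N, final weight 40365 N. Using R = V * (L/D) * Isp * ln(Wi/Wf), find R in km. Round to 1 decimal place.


Step 1: Coefficient = V * (L/D) * Isp = 157 * 18.0 * 1181 = 3337506.0 m
Step 2: Wi/Wf = 53163 / 40365 = 1.317057
Step 3: ln(1.317057) = 0.2754
Step 4: R = 3337506.0 * 0.2754 = 919147.8 m = 919.1 km

919.1


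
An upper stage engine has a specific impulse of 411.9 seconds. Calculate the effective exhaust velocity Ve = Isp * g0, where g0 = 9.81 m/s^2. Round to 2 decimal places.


Step 1: Ve = Isp * g0 = 411.9 * 9.81
Step 2: Ve = 4040.74 m/s

4040.74


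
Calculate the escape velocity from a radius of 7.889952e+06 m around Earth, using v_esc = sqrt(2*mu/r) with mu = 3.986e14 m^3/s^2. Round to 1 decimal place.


Step 1: 2*mu/r = 2 * 3.986e14 / 7.889952e+06 = 101039904.9322
Step 2: v_esc = sqrt(101039904.9322) = 10051.9 m/s

10051.9


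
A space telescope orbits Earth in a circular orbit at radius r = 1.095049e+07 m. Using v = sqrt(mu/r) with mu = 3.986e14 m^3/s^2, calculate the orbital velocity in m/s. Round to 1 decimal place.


Step 1: mu / r = 3.986e14 / 1.095049e+07 = 36400197.6167
Step 2: v = sqrt(36400197.6167) = 6033.3 m/s

6033.3


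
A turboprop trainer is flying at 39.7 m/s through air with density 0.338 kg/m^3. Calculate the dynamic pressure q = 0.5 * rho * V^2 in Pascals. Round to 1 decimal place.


Step 1: V^2 = 39.7^2 = 1576.09
Step 2: q = 0.5 * 0.338 * 1576.09
Step 3: q = 266.4 Pa

266.4


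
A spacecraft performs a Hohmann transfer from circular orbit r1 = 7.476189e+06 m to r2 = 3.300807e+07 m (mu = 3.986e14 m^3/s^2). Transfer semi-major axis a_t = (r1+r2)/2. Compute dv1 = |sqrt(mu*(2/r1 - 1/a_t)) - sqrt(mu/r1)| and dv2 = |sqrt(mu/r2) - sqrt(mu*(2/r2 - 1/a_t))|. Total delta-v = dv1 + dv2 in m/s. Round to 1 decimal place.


Step 1: Transfer semi-major axis a_t = (7.476189e+06 + 3.300807e+07) / 2 = 2.024213e+07 m
Step 2: v1 (circular at r1) = sqrt(mu/r1) = 7301.78 m/s
Step 3: v_t1 = sqrt(mu*(2/r1 - 1/a_t)) = 9324.18 m/s
Step 4: dv1 = |9324.18 - 7301.78| = 2022.4 m/s
Step 5: v2 (circular at r2) = 3475.03 m/s, v_t2 = 2111.89 m/s
Step 6: dv2 = |3475.03 - 2111.89| = 1363.14 m/s
Step 7: Total delta-v = 2022.4 + 1363.14 = 3385.5 m/s

3385.5


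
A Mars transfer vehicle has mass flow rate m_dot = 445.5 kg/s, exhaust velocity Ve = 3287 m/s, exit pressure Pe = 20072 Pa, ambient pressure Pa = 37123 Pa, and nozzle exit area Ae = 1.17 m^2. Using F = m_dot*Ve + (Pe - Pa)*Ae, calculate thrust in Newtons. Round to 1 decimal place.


Step 1: Momentum thrust = m_dot * Ve = 445.5 * 3287 = 1464358.5 N
Step 2: Pressure thrust = (Pe - Pa) * Ae = (20072 - 37123) * 1.17 = -19949.67 N
Step 3: Total thrust F = 1464358.5 + -19949.67 = 1444408.8 N

1444408.8


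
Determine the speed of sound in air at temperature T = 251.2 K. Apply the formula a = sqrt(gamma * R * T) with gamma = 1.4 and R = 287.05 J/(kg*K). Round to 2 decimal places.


Step 1: gamma * R * T = 1.4 * 287.05 * 251.2 = 100949.744
Step 2: a = sqrt(100949.744) = 317.73 m/s

317.73


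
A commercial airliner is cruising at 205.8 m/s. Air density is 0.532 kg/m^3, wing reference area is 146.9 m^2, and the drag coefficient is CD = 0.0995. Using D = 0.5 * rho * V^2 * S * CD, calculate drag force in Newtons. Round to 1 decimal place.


Step 1: Dynamic pressure q = 0.5 * 0.532 * 205.8^2 = 11266.0682 Pa
Step 2: Drag D = q * S * CD = 11266.0682 * 146.9 * 0.0995
Step 3: D = 164671.0 N

164671.0


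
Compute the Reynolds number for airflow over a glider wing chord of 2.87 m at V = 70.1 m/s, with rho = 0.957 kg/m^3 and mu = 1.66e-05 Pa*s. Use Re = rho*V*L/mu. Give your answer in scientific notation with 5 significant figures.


Step 1: Numerator = rho * V * L = 0.957 * 70.1 * 2.87 = 192.535959
Step 2: Re = 192.535959 / 1.66e-05
Step 3: Re = 1.1599e+07

1.1599e+07


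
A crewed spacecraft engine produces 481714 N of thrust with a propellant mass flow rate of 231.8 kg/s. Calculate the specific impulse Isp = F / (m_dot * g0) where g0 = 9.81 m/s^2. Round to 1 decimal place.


Step 1: m_dot * g0 = 231.8 * 9.81 = 2273.96
Step 2: Isp = 481714 / 2273.96 = 211.8 s

211.8


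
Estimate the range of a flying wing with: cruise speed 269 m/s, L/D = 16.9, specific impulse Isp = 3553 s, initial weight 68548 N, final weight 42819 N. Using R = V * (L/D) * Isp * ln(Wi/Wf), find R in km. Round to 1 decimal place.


Step 1: Coefficient = V * (L/D) * Isp = 269 * 16.9 * 3553 = 16152293.3 m
Step 2: Wi/Wf = 68548 / 42819 = 1.600878
Step 3: ln(1.600878) = 0.470552
Step 4: R = 16152293.3 * 0.470552 = 7600498.8 m = 7600.5 km

7600.5


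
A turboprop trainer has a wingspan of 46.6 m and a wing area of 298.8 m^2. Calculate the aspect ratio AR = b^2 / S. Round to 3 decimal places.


Step 1: b^2 = 46.6^2 = 2171.56
Step 2: AR = 2171.56 / 298.8 = 7.268

7.268


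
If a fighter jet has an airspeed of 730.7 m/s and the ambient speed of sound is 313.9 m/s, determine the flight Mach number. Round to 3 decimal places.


Step 1: M = V / a = 730.7 / 313.9
Step 2: M = 2.328

2.328


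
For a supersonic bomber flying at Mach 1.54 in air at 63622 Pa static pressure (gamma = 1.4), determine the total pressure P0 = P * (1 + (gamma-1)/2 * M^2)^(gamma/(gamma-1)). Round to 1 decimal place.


Step 1: (gamma-1)/2 * M^2 = 0.2 * 2.3716 = 0.47432
Step 2: 1 + 0.47432 = 1.47432
Step 3: Exponent gamma/(gamma-1) = 3.5
Step 4: P0 = 63622 * 1.47432^3.5 = 247558.9 Pa

247558.9


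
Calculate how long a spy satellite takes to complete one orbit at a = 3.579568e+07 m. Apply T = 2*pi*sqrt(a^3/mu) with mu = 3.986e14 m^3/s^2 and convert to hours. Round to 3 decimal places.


Step 1: a^3 / mu = 4.586610e+22 / 3.986e14 = 1.150680e+08
Step 2: sqrt(1.150680e+08) = 10726.9752 s
Step 3: T = 2*pi * 10726.9752 = 67399.57 s
Step 4: T in hours = 67399.57 / 3600 = 18.722 hours

18.722


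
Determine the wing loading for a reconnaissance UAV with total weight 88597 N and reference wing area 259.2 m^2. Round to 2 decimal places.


Step 1: Wing loading = W / S = 88597 / 259.2
Step 2: Wing loading = 341.81 N/m^2

341.81


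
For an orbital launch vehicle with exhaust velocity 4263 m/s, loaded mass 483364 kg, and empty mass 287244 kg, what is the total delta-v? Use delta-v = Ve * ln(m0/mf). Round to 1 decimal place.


Step 1: Mass ratio m0/mf = 483364 / 287244 = 1.682764
Step 2: ln(1.682764) = 0.520438
Step 3: delta-v = 4263 * 0.520438 = 2218.6 m/s

2218.6


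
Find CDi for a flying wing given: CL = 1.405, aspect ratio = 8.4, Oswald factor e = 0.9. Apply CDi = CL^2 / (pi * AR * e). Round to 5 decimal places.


Step 1: CL^2 = 1.405^2 = 1.974025
Step 2: pi * AR * e = 3.14159 * 8.4 * 0.9 = 23.75044
Step 3: CDi = 1.974025 / 23.75044 = 0.08312

0.08312


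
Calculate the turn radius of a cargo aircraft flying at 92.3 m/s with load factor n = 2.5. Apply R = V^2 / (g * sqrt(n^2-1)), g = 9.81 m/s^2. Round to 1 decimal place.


Step 1: V^2 = 92.3^2 = 8519.29
Step 2: n^2 - 1 = 2.5^2 - 1 = 5.25
Step 3: sqrt(5.25) = 2.291288
Step 4: R = 8519.29 / (9.81 * 2.291288) = 379.0 m

379.0


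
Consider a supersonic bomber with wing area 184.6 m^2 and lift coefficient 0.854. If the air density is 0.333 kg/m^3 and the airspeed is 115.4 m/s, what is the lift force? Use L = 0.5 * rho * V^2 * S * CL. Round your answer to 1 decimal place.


Step 1: Calculate dynamic pressure q = 0.5 * 0.333 * 115.4^2 = 0.5 * 0.333 * 13317.16 = 2217.3071 Pa
Step 2: Multiply by wing area and lift coefficient: L = 2217.3071 * 184.6 * 0.854
Step 3: L = 409314.898 * 0.854 = 349554.9 N

349554.9


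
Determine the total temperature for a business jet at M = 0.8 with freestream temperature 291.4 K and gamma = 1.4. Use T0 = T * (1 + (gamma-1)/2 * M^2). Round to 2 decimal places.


Step 1: (gamma-1)/2 = 0.2
Step 2: M^2 = 0.64
Step 3: 1 + 0.2 * 0.64 = 1.128
Step 4: T0 = 291.4 * 1.128 = 328.70 K

328.70


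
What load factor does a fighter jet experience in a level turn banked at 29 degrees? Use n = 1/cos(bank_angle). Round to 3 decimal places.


Step 1: Convert 29 degrees to radians = 0.506145
Step 2: cos(29 deg) = 0.87462
Step 3: n = 1 / 0.87462 = 1.143

1.143


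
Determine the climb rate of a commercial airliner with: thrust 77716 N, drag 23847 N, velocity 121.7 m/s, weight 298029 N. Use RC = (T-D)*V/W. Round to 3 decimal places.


Step 1: Excess thrust = T - D = 77716 - 23847 = 53869 N
Step 2: Excess power = 53869 * 121.7 = 6555857.3 W
Step 3: RC = 6555857.3 / 298029 = 21.997 m/s

21.997


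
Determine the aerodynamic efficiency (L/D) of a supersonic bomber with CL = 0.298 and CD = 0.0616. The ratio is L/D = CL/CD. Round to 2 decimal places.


Step 1: L/D = CL / CD = 0.298 / 0.0616
Step 2: L/D = 4.84

4.84


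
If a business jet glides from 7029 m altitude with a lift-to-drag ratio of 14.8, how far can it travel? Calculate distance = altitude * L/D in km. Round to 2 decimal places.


Step 1: Glide distance = altitude * L/D = 7029 * 14.8 = 104029.2 m
Step 2: Convert to km: 104029.2 / 1000 = 104.03 km

104.03


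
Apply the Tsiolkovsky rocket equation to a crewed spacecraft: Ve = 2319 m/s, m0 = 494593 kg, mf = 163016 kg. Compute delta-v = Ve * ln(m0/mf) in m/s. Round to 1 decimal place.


Step 1: Mass ratio m0/mf = 494593 / 163016 = 3.034015
Step 2: ln(3.034015) = 1.109887
Step 3: delta-v = 2319 * 1.109887 = 2573.8 m/s

2573.8


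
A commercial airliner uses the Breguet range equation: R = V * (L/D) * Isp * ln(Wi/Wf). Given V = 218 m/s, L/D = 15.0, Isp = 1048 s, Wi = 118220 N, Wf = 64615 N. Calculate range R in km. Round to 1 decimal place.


Step 1: Coefficient = V * (L/D) * Isp = 218 * 15.0 * 1048 = 3426960.0 m
Step 2: Wi/Wf = 118220 / 64615 = 1.829606
Step 3: ln(1.829606) = 0.604101
Step 4: R = 3426960.0 * 0.604101 = 2070229.0 m = 2070.2 km

2070.2


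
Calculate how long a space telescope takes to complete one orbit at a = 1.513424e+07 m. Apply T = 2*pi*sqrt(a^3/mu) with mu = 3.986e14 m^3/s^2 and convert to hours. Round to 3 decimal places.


Step 1: a^3 / mu = 3.466425e+21 / 3.986e14 = 8.696501e+06
Step 2: sqrt(8.696501e+06) = 2948.9831 s
Step 3: T = 2*pi * 2948.9831 = 18529.01 s
Step 4: T in hours = 18529.01 / 3600 = 5.147 hours

5.147


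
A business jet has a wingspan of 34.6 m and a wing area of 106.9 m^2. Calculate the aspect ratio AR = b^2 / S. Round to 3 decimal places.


Step 1: b^2 = 34.6^2 = 1197.16
Step 2: AR = 1197.16 / 106.9 = 11.199

11.199


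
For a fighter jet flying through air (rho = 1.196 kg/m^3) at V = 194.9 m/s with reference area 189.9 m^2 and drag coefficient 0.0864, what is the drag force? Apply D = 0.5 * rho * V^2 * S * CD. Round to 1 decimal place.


Step 1: Dynamic pressure q = 0.5 * 1.196 * 194.9^2 = 22715.634 Pa
Step 2: Drag D = q * S * CD = 22715.634 * 189.9 * 0.0864
Step 3: D = 372703.6 N

372703.6


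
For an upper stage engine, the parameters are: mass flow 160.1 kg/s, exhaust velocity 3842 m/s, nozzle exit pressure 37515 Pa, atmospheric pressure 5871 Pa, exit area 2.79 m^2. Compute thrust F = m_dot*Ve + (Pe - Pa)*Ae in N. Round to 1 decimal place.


Step 1: Momentum thrust = m_dot * Ve = 160.1 * 3842 = 615104.2 N
Step 2: Pressure thrust = (Pe - Pa) * Ae = (37515 - 5871) * 2.79 = 88286.76 N
Step 3: Total thrust F = 615104.2 + 88286.76 = 703391.0 N

703391.0


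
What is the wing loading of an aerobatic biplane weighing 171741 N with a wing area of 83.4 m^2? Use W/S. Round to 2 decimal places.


Step 1: Wing loading = W / S = 171741 / 83.4
Step 2: Wing loading = 2059.24 N/m^2

2059.24


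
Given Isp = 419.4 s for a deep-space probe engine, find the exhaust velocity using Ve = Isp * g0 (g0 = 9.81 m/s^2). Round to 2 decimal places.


Step 1: Ve = Isp * g0 = 419.4 * 9.81
Step 2: Ve = 4114.31 m/s

4114.31


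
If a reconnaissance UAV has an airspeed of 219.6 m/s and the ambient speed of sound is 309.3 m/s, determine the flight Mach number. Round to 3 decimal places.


Step 1: M = V / a = 219.6 / 309.3
Step 2: M = 0.710

0.710


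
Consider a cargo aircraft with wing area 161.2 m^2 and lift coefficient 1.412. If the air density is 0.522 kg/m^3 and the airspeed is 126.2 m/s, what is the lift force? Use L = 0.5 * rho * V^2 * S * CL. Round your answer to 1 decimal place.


Step 1: Calculate dynamic pressure q = 0.5 * 0.522 * 126.2^2 = 0.5 * 0.522 * 15926.44 = 4156.8008 Pa
Step 2: Multiply by wing area and lift coefficient: L = 4156.8008 * 161.2 * 1.412
Step 3: L = 670076.2954 * 1.412 = 946147.7 N

946147.7


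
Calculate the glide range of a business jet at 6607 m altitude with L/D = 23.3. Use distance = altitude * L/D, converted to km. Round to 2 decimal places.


Step 1: Glide distance = altitude * L/D = 6607 * 23.3 = 153943.1 m
Step 2: Convert to km: 153943.1 / 1000 = 153.94 km

153.94


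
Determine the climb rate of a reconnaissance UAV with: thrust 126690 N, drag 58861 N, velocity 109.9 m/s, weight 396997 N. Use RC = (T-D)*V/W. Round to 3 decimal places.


Step 1: Excess thrust = T - D = 126690 - 58861 = 67829 N
Step 2: Excess power = 67829 * 109.9 = 7454407.1 W
Step 3: RC = 7454407.1 / 396997 = 18.777 m/s

18.777


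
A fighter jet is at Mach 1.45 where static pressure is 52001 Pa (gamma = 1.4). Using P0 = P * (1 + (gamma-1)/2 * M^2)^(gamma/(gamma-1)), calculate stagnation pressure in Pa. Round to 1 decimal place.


Step 1: (gamma-1)/2 * M^2 = 0.2 * 2.1025 = 0.4205
Step 2: 1 + 0.4205 = 1.4205
Step 3: Exponent gamma/(gamma-1) = 3.5
Step 4: P0 = 52001 * 1.4205^3.5 = 177646.2 Pa

177646.2


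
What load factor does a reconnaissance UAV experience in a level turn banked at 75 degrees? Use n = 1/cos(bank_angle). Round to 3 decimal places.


Step 1: Convert 75 degrees to radians = 1.308997
Step 2: cos(75 deg) = 0.258819
Step 3: n = 1 / 0.258819 = 3.864

3.864


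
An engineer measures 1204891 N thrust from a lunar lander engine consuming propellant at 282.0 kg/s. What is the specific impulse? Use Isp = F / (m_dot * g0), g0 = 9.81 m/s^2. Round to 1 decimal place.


Step 1: m_dot * g0 = 282.0 * 9.81 = 2766.42
Step 2: Isp = 1204891 / 2766.42 = 435.5 s

435.5


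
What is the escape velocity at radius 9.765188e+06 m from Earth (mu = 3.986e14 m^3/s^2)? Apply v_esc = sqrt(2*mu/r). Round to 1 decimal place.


Step 1: 2*mu/r = 2 * 3.986e14 / 9.765188e+06 = 81636933.1548
Step 2: v_esc = sqrt(81636933.1548) = 9035.3 m/s

9035.3


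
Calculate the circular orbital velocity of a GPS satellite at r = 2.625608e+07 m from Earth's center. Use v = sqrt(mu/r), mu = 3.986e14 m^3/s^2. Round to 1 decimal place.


Step 1: mu / r = 3.986e14 / 2.625608e+07 = 15181245.6391
Step 2: v = sqrt(15181245.6391) = 3896.3 m/s

3896.3


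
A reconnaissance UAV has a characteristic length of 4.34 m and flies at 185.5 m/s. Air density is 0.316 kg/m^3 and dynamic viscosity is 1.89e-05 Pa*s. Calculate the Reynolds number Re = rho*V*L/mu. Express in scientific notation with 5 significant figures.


Step 1: Numerator = rho * V * L = 0.316 * 185.5 * 4.34 = 254.40212
Step 2: Re = 254.40212 / 1.89e-05
Step 3: Re = 1.3460e+07

1.3460e+07


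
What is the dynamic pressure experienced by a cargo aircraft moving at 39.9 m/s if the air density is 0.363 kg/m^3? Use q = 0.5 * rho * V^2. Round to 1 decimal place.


Step 1: V^2 = 39.9^2 = 1592.01
Step 2: q = 0.5 * 0.363 * 1592.01
Step 3: q = 288.9 Pa

288.9


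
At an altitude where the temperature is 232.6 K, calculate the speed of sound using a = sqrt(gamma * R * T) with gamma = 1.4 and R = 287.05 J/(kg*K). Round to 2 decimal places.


Step 1: gamma * R * T = 1.4 * 287.05 * 232.6 = 93474.962
Step 2: a = sqrt(93474.962) = 305.74 m/s

305.74


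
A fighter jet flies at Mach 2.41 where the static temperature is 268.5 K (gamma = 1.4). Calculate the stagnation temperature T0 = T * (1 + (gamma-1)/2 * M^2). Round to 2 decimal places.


Step 1: (gamma-1)/2 = 0.2
Step 2: M^2 = 5.8081
Step 3: 1 + 0.2 * 5.8081 = 2.16162
Step 4: T0 = 268.5 * 2.16162 = 580.39 K

580.39


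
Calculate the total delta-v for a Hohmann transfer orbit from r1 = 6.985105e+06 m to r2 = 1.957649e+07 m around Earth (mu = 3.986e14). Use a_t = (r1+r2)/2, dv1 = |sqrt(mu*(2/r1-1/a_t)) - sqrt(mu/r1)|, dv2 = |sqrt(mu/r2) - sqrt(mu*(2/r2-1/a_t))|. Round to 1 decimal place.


Step 1: Transfer semi-major axis a_t = (6.985105e+06 + 1.957649e+07) / 2 = 1.328080e+07 m
Step 2: v1 (circular at r1) = sqrt(mu/r1) = 7554.09 m/s
Step 3: v_t1 = sqrt(mu*(2/r1 - 1/a_t)) = 9171.44 m/s
Step 4: dv1 = |9171.44 - 7554.09| = 1617.35 m/s
Step 5: v2 (circular at r2) = 4512.33 m/s, v_t2 = 3272.47 m/s
Step 6: dv2 = |4512.33 - 3272.47| = 1239.86 m/s
Step 7: Total delta-v = 1617.35 + 1239.86 = 2857.2 m/s

2857.2


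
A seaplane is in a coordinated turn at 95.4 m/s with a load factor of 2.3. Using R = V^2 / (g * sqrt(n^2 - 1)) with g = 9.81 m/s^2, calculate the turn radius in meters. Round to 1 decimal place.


Step 1: V^2 = 95.4^2 = 9101.16
Step 2: n^2 - 1 = 2.3^2 - 1 = 4.29
Step 3: sqrt(4.29) = 2.071232
Step 4: R = 9101.16 / (9.81 * 2.071232) = 447.9 m

447.9


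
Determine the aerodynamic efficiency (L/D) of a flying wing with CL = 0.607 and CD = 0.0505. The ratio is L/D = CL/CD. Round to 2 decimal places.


Step 1: L/D = CL / CD = 0.607 / 0.0505
Step 2: L/D = 12.02

12.02


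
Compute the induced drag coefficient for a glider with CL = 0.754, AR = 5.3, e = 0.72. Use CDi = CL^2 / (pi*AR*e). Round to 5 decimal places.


Step 1: CL^2 = 0.754^2 = 0.568516
Step 2: pi * AR * e = 3.14159 * 5.3 * 0.72 = 11.988318
Step 3: CDi = 0.568516 / 11.988318 = 0.04742

0.04742


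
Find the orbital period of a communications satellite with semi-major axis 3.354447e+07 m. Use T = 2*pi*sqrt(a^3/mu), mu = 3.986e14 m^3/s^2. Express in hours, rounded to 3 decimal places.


Step 1: a^3 / mu = 3.774529e+22 / 3.986e14 = 9.469466e+07
Step 2: sqrt(9.469466e+07) = 9731.1184 s
Step 3: T = 2*pi * 9731.1184 = 61142.42 s
Step 4: T in hours = 61142.42 / 3600 = 16.984 hours

16.984


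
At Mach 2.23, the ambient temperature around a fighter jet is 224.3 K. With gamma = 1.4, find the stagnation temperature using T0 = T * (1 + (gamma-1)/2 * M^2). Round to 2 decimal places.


Step 1: (gamma-1)/2 = 0.2
Step 2: M^2 = 4.9729
Step 3: 1 + 0.2 * 4.9729 = 1.99458
Step 4: T0 = 224.3 * 1.99458 = 447.38 K

447.38


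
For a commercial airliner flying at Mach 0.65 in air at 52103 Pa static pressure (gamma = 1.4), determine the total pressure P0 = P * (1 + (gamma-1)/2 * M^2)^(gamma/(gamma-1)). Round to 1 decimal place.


Step 1: (gamma-1)/2 * M^2 = 0.2 * 0.4225 = 0.0845
Step 2: 1 + 0.0845 = 1.0845
Step 3: Exponent gamma/(gamma-1) = 3.5
Step 4: P0 = 52103 * 1.0845^3.5 = 69209.6 Pa

69209.6


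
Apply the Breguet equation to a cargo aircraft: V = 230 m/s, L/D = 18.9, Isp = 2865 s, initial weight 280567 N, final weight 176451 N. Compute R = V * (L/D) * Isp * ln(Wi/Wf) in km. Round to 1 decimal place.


Step 1: Coefficient = V * (L/D) * Isp = 230 * 18.9 * 2865 = 12454155.0 m
Step 2: Wi/Wf = 280567 / 176451 = 1.590056
Step 3: ln(1.590056) = 0.463769
Step 4: R = 12454155.0 * 0.463769 = 5775855.2 m = 5775.9 km

5775.9


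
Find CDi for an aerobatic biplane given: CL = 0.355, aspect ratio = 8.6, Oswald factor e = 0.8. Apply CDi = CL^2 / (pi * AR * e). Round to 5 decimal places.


Step 1: CL^2 = 0.355^2 = 0.126025
Step 2: pi * AR * e = 3.14159 * 8.6 * 0.8 = 21.614157
Step 3: CDi = 0.126025 / 21.614157 = 0.00583

0.00583


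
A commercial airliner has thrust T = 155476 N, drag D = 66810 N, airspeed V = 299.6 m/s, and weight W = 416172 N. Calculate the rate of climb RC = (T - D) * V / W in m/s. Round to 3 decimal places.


Step 1: Excess thrust = T - D = 155476 - 66810 = 88666 N
Step 2: Excess power = 88666 * 299.6 = 26564333.6 W
Step 3: RC = 26564333.6 / 416172 = 63.830 m/s

63.830


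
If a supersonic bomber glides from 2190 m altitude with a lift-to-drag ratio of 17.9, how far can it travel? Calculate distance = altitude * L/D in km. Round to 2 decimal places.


Step 1: Glide distance = altitude * L/D = 2190 * 17.9 = 39201.0 m
Step 2: Convert to km: 39201.0 / 1000 = 39.20 km

39.20


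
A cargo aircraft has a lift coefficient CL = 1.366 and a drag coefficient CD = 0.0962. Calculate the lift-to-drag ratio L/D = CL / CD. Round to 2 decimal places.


Step 1: L/D = CL / CD = 1.366 / 0.0962
Step 2: L/D = 14.20

14.20


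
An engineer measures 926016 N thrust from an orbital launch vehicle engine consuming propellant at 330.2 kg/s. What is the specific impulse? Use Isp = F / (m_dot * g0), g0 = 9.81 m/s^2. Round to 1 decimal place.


Step 1: m_dot * g0 = 330.2 * 9.81 = 3239.26
Step 2: Isp = 926016 / 3239.26 = 285.9 s

285.9


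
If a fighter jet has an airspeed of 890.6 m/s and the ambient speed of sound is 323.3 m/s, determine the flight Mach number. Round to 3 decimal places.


Step 1: M = V / a = 890.6 / 323.3
Step 2: M = 2.755

2.755


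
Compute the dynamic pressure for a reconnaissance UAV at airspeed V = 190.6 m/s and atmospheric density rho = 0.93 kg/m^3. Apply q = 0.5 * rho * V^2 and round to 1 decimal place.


Step 1: V^2 = 190.6^2 = 36328.36
Step 2: q = 0.5 * 0.93 * 36328.36
Step 3: q = 16892.7 Pa

16892.7


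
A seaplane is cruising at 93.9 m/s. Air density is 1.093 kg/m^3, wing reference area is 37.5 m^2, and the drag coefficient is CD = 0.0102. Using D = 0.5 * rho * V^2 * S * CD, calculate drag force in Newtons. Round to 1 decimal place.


Step 1: Dynamic pressure q = 0.5 * 1.093 * 93.9^2 = 4818.6053 Pa
Step 2: Drag D = q * S * CD = 4818.6053 * 37.5 * 0.0102
Step 3: D = 1843.1 N

1843.1


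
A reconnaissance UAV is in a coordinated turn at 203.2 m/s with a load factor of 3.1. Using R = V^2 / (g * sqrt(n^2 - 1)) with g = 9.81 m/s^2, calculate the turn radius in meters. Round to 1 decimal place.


Step 1: V^2 = 203.2^2 = 41290.24
Step 2: n^2 - 1 = 3.1^2 - 1 = 8.61
Step 3: sqrt(8.61) = 2.93428
Step 4: R = 41290.24 / (9.81 * 2.93428) = 1434.4 m

1434.4


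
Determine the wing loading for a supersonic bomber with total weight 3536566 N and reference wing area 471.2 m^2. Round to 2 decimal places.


Step 1: Wing loading = W / S = 3536566 / 471.2
Step 2: Wing loading = 7505.45 N/m^2

7505.45


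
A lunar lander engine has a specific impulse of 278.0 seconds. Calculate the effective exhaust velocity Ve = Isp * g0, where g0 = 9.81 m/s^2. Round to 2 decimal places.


Step 1: Ve = Isp * g0 = 278.0 * 9.81
Step 2: Ve = 2727.18 m/s

2727.18


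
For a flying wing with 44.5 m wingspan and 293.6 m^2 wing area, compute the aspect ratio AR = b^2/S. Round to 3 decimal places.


Step 1: b^2 = 44.5^2 = 1980.25
Step 2: AR = 1980.25 / 293.6 = 6.745

6.745


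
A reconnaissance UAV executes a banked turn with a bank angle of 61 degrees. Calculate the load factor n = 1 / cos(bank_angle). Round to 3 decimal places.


Step 1: Convert 61 degrees to radians = 1.064651
Step 2: cos(61 deg) = 0.48481
Step 3: n = 1 / 0.48481 = 2.063

2.063


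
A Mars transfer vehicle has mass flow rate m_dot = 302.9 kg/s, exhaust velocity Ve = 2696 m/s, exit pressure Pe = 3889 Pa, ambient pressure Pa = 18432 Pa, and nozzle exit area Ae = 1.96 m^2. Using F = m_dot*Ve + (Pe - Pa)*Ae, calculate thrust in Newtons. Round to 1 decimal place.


Step 1: Momentum thrust = m_dot * Ve = 302.9 * 2696 = 816618.4 N
Step 2: Pressure thrust = (Pe - Pa) * Ae = (3889 - 18432) * 1.96 = -28504.28 N
Step 3: Total thrust F = 816618.4 + -28504.28 = 788114.1 N

788114.1


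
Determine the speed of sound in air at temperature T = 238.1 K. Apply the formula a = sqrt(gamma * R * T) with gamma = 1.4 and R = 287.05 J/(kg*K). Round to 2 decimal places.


Step 1: gamma * R * T = 1.4 * 287.05 * 238.1 = 95685.247
Step 2: a = sqrt(95685.247) = 309.33 m/s

309.33


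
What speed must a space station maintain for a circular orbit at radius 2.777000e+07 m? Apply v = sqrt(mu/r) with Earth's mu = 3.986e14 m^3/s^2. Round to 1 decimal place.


Step 1: mu / r = 3.986e14 / 2.777000e+07 = 14353619.0133
Step 2: v = sqrt(14353619.0133) = 3788.6 m/s

3788.6


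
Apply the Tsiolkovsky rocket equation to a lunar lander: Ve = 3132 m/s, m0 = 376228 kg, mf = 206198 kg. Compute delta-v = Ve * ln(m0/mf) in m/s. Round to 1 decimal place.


Step 1: Mass ratio m0/mf = 376228 / 206198 = 1.824596
Step 2: ln(1.824596) = 0.601358
Step 3: delta-v = 3132 * 0.601358 = 1883.5 m/s

1883.5


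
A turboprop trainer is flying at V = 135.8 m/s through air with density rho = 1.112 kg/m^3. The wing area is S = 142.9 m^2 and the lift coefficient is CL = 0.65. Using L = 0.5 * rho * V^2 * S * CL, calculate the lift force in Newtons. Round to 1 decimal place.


Step 1: Calculate dynamic pressure q = 0.5 * 1.112 * 135.8^2 = 0.5 * 1.112 * 18441.64 = 10253.5518 Pa
Step 2: Multiply by wing area and lift coefficient: L = 10253.5518 * 142.9 * 0.65
Step 3: L = 1465232.5579 * 0.65 = 952401.2 N

952401.2


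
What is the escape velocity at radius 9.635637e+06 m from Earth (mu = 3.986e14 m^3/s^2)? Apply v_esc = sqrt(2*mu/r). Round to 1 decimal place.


Step 1: 2*mu/r = 2 * 3.986e14 / 9.635637e+06 = 82734540.5395
Step 2: v_esc = sqrt(82734540.5395) = 9095.9 m/s

9095.9


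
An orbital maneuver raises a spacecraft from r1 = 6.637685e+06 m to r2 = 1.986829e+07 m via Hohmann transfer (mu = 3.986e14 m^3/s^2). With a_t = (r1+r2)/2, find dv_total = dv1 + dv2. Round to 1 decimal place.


Step 1: Transfer semi-major axis a_t = (6.637685e+06 + 1.986829e+07) / 2 = 1.325299e+07 m
Step 2: v1 (circular at r1) = sqrt(mu/r1) = 7749.26 m/s
Step 3: v_t1 = sqrt(mu*(2/r1 - 1/a_t)) = 9488.2 m/s
Step 4: dv1 = |9488.2 - 7749.26| = 1738.93 m/s
Step 5: v2 (circular at r2) = 4479.08 m/s, v_t2 = 3169.86 m/s
Step 6: dv2 = |4479.08 - 3169.86| = 1309.22 m/s
Step 7: Total delta-v = 1738.93 + 1309.22 = 3048.2 m/s

3048.2


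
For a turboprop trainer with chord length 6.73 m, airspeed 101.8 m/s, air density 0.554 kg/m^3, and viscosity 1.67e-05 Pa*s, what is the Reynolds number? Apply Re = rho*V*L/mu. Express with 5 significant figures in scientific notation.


Step 1: Numerator = rho * V * L = 0.554 * 101.8 * 6.73 = 379.553156
Step 2: Re = 379.553156 / 1.67e-05
Step 3: Re = 2.2728e+07

2.2728e+07


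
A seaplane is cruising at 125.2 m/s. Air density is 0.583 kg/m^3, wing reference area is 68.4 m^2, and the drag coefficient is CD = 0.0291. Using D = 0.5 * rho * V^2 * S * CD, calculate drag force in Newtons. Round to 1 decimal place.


Step 1: Dynamic pressure q = 0.5 * 0.583 * 125.2^2 = 4569.2742 Pa
Step 2: Drag D = q * S * CD = 4569.2742 * 68.4 * 0.0291
Step 3: D = 9094.9 N

9094.9


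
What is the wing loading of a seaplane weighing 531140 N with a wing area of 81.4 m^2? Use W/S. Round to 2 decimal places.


Step 1: Wing loading = W / S = 531140 / 81.4
Step 2: Wing loading = 6525.06 N/m^2

6525.06


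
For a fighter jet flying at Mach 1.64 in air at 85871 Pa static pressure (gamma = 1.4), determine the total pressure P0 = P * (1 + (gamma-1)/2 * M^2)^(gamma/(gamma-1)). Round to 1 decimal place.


Step 1: (gamma-1)/2 * M^2 = 0.2 * 2.6896 = 0.53792
Step 2: 1 + 0.53792 = 1.53792
Step 3: Exponent gamma/(gamma-1) = 3.5
Step 4: P0 = 85871 * 1.53792^3.5 = 387359.9 Pa

387359.9


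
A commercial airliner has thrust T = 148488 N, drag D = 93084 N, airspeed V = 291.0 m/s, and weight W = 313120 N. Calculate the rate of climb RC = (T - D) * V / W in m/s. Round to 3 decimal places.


Step 1: Excess thrust = T - D = 148488 - 93084 = 55404 N
Step 2: Excess power = 55404 * 291.0 = 16122564.0 W
Step 3: RC = 16122564.0 / 313120 = 51.490 m/s

51.490


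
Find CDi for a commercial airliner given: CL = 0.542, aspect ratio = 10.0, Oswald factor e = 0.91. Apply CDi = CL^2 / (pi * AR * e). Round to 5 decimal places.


Step 1: CL^2 = 0.542^2 = 0.293764
Step 2: pi * AR * e = 3.14159 * 10.0 * 0.91 = 28.588493
Step 3: CDi = 0.293764 / 28.588493 = 0.01028

0.01028


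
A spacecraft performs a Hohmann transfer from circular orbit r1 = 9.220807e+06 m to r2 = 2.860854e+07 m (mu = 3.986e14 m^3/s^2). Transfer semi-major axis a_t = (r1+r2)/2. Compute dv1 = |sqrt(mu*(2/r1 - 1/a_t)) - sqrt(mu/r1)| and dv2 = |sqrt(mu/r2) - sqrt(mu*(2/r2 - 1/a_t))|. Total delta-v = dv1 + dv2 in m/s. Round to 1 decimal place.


Step 1: Transfer semi-major axis a_t = (9.220807e+06 + 2.860854e+07) / 2 = 1.891467e+07 m
Step 2: v1 (circular at r1) = sqrt(mu/r1) = 6574.82 m/s
Step 3: v_t1 = sqrt(mu*(2/r1 - 1/a_t)) = 8085.98 m/s
Step 4: dv1 = |8085.98 - 6574.82| = 1511.15 m/s
Step 5: v2 (circular at r2) = 3732.68 m/s, v_t2 = 2606.19 m/s
Step 6: dv2 = |3732.68 - 2606.19| = 1126.49 m/s
Step 7: Total delta-v = 1511.15 + 1126.49 = 2637.6 m/s

2637.6


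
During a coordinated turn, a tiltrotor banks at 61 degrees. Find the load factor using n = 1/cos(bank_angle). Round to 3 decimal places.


Step 1: Convert 61 degrees to radians = 1.064651
Step 2: cos(61 deg) = 0.48481
Step 3: n = 1 / 0.48481 = 2.063

2.063


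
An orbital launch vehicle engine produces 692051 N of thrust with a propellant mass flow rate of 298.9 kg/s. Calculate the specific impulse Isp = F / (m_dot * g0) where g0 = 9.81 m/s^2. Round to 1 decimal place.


Step 1: m_dot * g0 = 298.9 * 9.81 = 2932.21
Step 2: Isp = 692051 / 2932.21 = 236.0 s

236.0


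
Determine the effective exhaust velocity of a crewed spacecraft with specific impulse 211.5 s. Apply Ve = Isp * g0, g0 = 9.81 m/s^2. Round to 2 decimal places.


Step 1: Ve = Isp * g0 = 211.5 * 9.81
Step 2: Ve = 2074.82 m/s

2074.82


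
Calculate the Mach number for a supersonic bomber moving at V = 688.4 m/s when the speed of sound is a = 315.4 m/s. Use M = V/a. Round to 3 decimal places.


Step 1: M = V / a = 688.4 / 315.4
Step 2: M = 2.183

2.183


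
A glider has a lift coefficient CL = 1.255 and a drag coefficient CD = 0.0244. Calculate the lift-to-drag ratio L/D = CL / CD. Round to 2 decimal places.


Step 1: L/D = CL / CD = 1.255 / 0.0244
Step 2: L/D = 51.43

51.43


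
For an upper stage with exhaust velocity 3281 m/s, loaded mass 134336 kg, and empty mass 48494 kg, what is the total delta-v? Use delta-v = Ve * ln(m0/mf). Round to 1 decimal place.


Step 1: Mass ratio m0/mf = 134336 / 48494 = 2.770157
Step 2: ln(2.770157) = 1.018904
Step 3: delta-v = 3281 * 1.018904 = 3343.0 m/s

3343.0


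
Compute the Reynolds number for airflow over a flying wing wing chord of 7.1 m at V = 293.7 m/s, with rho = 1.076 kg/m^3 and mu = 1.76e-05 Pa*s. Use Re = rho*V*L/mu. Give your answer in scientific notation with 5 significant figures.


Step 1: Numerator = rho * V * L = 1.076 * 293.7 * 7.1 = 2243.75052
Step 2: Re = 2243.75052 / 1.76e-05
Step 3: Re = 1.2749e+08

1.2749e+08


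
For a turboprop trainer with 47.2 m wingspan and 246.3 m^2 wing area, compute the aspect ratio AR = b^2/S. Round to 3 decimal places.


Step 1: b^2 = 47.2^2 = 2227.84
Step 2: AR = 2227.84 / 246.3 = 9.045

9.045


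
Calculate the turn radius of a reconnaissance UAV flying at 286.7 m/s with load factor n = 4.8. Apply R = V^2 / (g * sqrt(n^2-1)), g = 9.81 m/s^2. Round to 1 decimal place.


Step 1: V^2 = 286.7^2 = 82196.89
Step 2: n^2 - 1 = 4.8^2 - 1 = 22.04
Step 3: sqrt(22.04) = 4.694678
Step 4: R = 82196.89 / (9.81 * 4.694678) = 1784.8 m

1784.8


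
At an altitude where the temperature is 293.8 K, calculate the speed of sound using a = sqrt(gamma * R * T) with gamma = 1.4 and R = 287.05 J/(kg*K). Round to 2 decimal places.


Step 1: gamma * R * T = 1.4 * 287.05 * 293.8 = 118069.406
Step 2: a = sqrt(118069.406) = 343.61 m/s

343.61


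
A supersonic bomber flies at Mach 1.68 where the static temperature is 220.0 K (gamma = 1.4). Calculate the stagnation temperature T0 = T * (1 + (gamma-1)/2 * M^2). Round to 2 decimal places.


Step 1: (gamma-1)/2 = 0.2
Step 2: M^2 = 2.8224
Step 3: 1 + 0.2 * 2.8224 = 1.56448
Step 4: T0 = 220.0 * 1.56448 = 344.19 K

344.19


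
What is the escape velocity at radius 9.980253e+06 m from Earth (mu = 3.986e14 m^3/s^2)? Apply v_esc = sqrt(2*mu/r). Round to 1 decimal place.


Step 1: 2*mu/r = 2 * 3.986e14 / 9.980253e+06 = 79877734.5624
Step 2: v_esc = sqrt(79877734.5624) = 8937.4 m/s

8937.4


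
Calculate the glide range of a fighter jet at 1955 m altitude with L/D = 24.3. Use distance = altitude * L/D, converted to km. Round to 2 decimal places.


Step 1: Glide distance = altitude * L/D = 1955 * 24.3 = 47506.5 m
Step 2: Convert to km: 47506.5 / 1000 = 47.51 km

47.51


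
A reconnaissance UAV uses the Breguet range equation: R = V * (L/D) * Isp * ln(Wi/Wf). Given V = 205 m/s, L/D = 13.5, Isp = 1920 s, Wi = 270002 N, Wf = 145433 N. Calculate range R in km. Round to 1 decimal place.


Step 1: Coefficient = V * (L/D) * Isp = 205 * 13.5 * 1920 = 5313600.0 m
Step 2: Wi/Wf = 270002 / 145433 = 1.856539
Step 3: ln(1.856539) = 0.618714
Step 4: R = 5313600.0 * 0.618714 = 3287598.0 m = 3287.6 km

3287.6


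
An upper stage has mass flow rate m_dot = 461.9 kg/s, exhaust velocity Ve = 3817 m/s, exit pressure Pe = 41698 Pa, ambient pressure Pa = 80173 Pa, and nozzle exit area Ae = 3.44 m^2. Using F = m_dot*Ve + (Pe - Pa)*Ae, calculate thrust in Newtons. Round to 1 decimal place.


Step 1: Momentum thrust = m_dot * Ve = 461.9 * 3817 = 1763072.3 N
Step 2: Pressure thrust = (Pe - Pa) * Ae = (41698 - 80173) * 3.44 = -132354.00 N
Step 3: Total thrust F = 1763072.3 + -132354.00 = 1630718.3 N

1630718.3


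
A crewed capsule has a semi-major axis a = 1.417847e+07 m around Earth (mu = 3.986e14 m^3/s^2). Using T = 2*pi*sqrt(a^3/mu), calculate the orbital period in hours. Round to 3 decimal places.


Step 1: a^3 / mu = 2.850284e+21 / 3.986e14 = 7.150737e+06
Step 2: sqrt(7.150737e+06) = 2674.0862 s
Step 3: T = 2*pi * 2674.0862 = 16801.78 s
Step 4: T in hours = 16801.78 / 3600 = 4.667 hours

4.667


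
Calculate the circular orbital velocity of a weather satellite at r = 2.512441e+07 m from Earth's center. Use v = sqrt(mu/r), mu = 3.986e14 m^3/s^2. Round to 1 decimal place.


Step 1: mu / r = 3.986e14 / 2.512441e+07 = 15865049.1693
Step 2: v = sqrt(15865049.1693) = 3983.1 m/s

3983.1


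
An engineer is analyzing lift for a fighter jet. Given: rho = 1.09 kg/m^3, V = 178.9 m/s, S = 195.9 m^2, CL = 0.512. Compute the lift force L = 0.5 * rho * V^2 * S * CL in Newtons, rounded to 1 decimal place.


Step 1: Calculate dynamic pressure q = 0.5 * 1.09 * 178.9^2 = 0.5 * 1.09 * 32005.21 = 17442.8395 Pa
Step 2: Multiply by wing area and lift coefficient: L = 17442.8395 * 195.9 * 0.512
Step 3: L = 3417052.2483 * 0.512 = 1749530.8 N

1749530.8


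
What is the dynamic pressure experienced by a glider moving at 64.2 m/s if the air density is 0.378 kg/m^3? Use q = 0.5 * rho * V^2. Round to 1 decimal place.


Step 1: V^2 = 64.2^2 = 4121.64
Step 2: q = 0.5 * 0.378 * 4121.64
Step 3: q = 779.0 Pa

779.0


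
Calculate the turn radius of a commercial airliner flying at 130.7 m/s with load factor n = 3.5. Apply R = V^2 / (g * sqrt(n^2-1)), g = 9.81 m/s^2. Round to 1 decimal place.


Step 1: V^2 = 130.7^2 = 17082.49
Step 2: n^2 - 1 = 3.5^2 - 1 = 11.25
Step 3: sqrt(11.25) = 3.354102
Step 4: R = 17082.49 / (9.81 * 3.354102) = 519.2 m

519.2


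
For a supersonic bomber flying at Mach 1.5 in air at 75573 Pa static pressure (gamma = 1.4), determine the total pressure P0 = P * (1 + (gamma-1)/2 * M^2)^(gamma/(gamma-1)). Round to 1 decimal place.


Step 1: (gamma-1)/2 * M^2 = 0.2 * 2.25 = 0.45
Step 2: 1 + 0.45 = 1.45
Step 3: Exponent gamma/(gamma-1) = 3.5
Step 4: P0 = 75573 * 1.45^3.5 = 277430.8 Pa

277430.8


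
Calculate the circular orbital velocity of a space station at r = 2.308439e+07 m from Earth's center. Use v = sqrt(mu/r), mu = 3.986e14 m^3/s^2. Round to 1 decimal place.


Step 1: mu / r = 3.986e14 / 2.308439e+07 = 17267079.6153
Step 2: v = sqrt(17267079.6153) = 4155.4 m/s

4155.4


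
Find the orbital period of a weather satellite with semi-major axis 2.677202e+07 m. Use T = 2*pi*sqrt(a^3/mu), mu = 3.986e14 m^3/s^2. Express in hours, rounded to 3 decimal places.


Step 1: a^3 / mu = 1.918861e+22 / 3.986e14 = 4.814000e+07
Step 2: sqrt(4.814000e+07) = 6938.2998 s
Step 3: T = 2*pi * 6938.2998 = 43594.62 s
Step 4: T in hours = 43594.62 / 3600 = 12.110 hours

12.110


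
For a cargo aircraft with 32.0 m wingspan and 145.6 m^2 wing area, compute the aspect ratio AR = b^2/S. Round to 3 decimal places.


Step 1: b^2 = 32.0^2 = 1024.0
Step 2: AR = 1024.0 / 145.6 = 7.033

7.033


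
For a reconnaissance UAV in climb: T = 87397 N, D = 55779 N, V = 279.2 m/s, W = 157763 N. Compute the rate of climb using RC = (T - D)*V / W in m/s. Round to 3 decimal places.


Step 1: Excess thrust = T - D = 87397 - 55779 = 31618 N
Step 2: Excess power = 31618 * 279.2 = 8827745.6 W
Step 3: RC = 8827745.6 / 157763 = 55.956 m/s

55.956


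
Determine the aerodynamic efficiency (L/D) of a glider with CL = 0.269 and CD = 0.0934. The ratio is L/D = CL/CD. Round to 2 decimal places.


Step 1: L/D = CL / CD = 0.269 / 0.0934
Step 2: L/D = 2.88

2.88


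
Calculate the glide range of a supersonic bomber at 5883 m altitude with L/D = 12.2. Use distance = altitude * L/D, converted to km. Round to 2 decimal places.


Step 1: Glide distance = altitude * L/D = 5883 * 12.2 = 71772.6 m
Step 2: Convert to km: 71772.6 / 1000 = 71.77 km

71.77


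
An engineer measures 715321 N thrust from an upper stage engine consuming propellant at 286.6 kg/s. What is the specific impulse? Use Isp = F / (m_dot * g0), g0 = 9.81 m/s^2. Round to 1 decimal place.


Step 1: m_dot * g0 = 286.6 * 9.81 = 2811.55
Step 2: Isp = 715321 / 2811.55 = 254.4 s

254.4


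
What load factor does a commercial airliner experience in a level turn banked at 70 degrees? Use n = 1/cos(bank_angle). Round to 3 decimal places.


Step 1: Convert 70 degrees to radians = 1.22173
Step 2: cos(70 deg) = 0.34202
Step 3: n = 1 / 0.34202 = 2.924

2.924


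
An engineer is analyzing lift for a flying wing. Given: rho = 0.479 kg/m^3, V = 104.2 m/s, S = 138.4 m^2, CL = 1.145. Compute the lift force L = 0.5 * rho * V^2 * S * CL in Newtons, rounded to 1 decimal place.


Step 1: Calculate dynamic pressure q = 0.5 * 0.479 * 104.2^2 = 0.5 * 0.479 * 10857.64 = 2600.4048 Pa
Step 2: Multiply by wing area and lift coefficient: L = 2600.4048 * 138.4 * 1.145
Step 3: L = 359896.0216 * 1.145 = 412080.9 N

412080.9


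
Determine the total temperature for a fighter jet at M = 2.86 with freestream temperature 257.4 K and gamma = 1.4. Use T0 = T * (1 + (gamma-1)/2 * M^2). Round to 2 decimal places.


Step 1: (gamma-1)/2 = 0.2
Step 2: M^2 = 8.1796
Step 3: 1 + 0.2 * 8.1796 = 2.63592
Step 4: T0 = 257.4 * 2.63592 = 678.49 K

678.49


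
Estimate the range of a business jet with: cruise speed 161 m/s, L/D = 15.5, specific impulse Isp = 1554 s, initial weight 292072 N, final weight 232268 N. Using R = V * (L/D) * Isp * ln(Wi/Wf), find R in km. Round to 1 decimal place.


Step 1: Coefficient = V * (L/D) * Isp = 161 * 15.5 * 1554 = 3878007.0 m
Step 2: Wi/Wf = 292072 / 232268 = 1.257478
Step 3: ln(1.257478) = 0.229108
Step 4: R = 3878007.0 * 0.229108 = 888484.2 m = 888.5 km

888.5
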